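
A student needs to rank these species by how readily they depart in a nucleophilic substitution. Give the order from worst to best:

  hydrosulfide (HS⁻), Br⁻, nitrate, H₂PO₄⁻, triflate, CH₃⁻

The more stable X⁻ (or X) is on its own — i.e. the weaker a base it is — the better a leaving group it makes.
triflate: pKₐ(CF₃SO₃H (triflic acid)) ≈ -14
Br⁻: pKₐ(HBr) ≈ -9
nitrate: pKₐ(HNO₃) ≈ -1.3
H₂PO₄⁻: pKₐ(H₃PO₄) ≈ 2.1
hydrosulfide (HS⁻): pKₐ(H₂S) ≈ 7
CH₃⁻: pKₐ(CH₄) ≈ 48
The question asks for worst first, so the sequence is read in increasing leaving-group ability.

CH₃⁻ < hydrosulfide (HS⁻) < H₂PO₄⁻ < nitrate < Br⁻ < triflate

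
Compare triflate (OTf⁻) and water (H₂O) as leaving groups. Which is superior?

triflate (OTf⁻) is the better leaving group.
pKₐ(CF₃SO₃H (triflic acid)) ≈ -14 versus pKₐ(H₃O⁺) ≈ -1.7: triflate (OTf⁻) is the much weaker base.
Charge spread over three oxygens and a CF₃ group; the premier leaving group in synthesis.

triflate (OTf⁻)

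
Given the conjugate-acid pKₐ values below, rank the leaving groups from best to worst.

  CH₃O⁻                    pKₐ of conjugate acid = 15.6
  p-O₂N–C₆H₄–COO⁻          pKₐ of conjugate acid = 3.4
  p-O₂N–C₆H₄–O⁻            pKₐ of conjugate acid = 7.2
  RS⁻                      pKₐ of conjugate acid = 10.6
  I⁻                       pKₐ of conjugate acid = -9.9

Lower conjugate-acid pKₐ ⇒ weaker base ⇒ better leaving group.
Sorting by the given values: I⁻ (-9.9), p-O₂N–C₆H₄–COO⁻ (3.4), p-O₂N–C₆H₄–O⁻ (7.2), RS⁻ (10.6), CH₃O⁻ (15.6).

I⁻ > p-O₂N–C₆H₄–COO⁻ > p-O₂N–C₆H₄–O⁻ > RS⁻ > CH₃O⁻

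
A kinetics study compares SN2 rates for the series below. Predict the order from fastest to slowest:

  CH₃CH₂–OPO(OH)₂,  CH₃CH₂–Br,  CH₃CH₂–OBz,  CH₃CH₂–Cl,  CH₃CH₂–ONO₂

Identical carbon frameworks mean the comparison reduces to leaving-group quality.
A good leaving group is a weak base: the lower the pKₐ of its conjugate acid, the more readily it departs.
CH₃CH₂–Br loses Br⁻: pKₐ(HBr) ≈ -9
CH₃CH₂–Cl loses Cl⁻: pKₐ(HCl) ≈ -7
CH₃CH₂–ONO₂ loses NO₃⁻: pKₐ(HNO₃) ≈ -1.3
CH₃CH₂–OPO(OH)₂ loses H₂PO₄⁻: pKₐ(H₃PO₄) ≈ 2.1
CH₃CH₂–OBz loses PhCOO⁻: pKₐ(C₆H₅COOH) ≈ 4.2

CH₃CH₂–Br > CH₃CH₂–Cl > CH₃CH₂–ONO₂ > CH₃CH₂–OPO(OH)₂ > CH₃CH₂–OBz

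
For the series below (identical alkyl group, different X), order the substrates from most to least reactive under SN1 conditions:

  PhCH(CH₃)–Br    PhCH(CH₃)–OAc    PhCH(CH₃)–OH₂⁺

Identical carbon frameworks mean the comparison reduces to leaving-group quality.
Rank by basicity of the departing species: weakest base leaves most easily.
PhCH(CH₃)–Br loses Br⁻: pKₐ(HBr) ≈ -9
PhCH(CH₃)–OH₂⁺ loses H₂O: pKₐ(H₃O⁺) ≈ -1.7
PhCH(CH₃)–OAc loses AcO⁻: pKₐ(CH₃COOH) ≈ 4.8

PhCH(CH₃)–Br > PhCH(CH₃)–OH₂⁺ > PhCH(CH₃)–OAc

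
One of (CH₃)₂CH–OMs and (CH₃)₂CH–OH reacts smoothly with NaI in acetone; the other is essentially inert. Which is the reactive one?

From (CH₃)₂CH–OH the departing group would be OH⁻ (pKₐ(H₂O) ≈ 15.7). Strong base; essentially never leaves without prior activation.
From (CH₃)₂CH–OMs the leaving group is OMs⁻ (pKₐ(CH₃SO₃H (MsOH)) ≈ -1.9). Resonance-delocalised alkanesulfonate.
(In practice (CH₃)₂CH–OMs is made from (CH₃)₂CH–OH by treatment with MsCl / Et₃N, converting the hydroxyl into a mesylate.)

(CH₃)₂CH–OMs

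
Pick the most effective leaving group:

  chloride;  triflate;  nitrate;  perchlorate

The more stable X⁻ (or X) is on its own — i.e. the weaker a base it is — the better a leaving group it makes.
triflate: pKₐ(CF₃SO₃H (triflic acid)) ≈ -14
perchlorate: pKₐ(HClO₄) ≈ -10
chloride: pKₐ(HCl) ≈ -7
nitrate: pKₐ(HNO₃) ≈ -1.3

triflate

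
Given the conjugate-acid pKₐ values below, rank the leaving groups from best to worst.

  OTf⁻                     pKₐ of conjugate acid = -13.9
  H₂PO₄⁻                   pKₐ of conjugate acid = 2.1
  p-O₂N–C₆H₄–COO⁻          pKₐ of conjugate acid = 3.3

OTf⁻ > H₂PO₄⁻ > p-O₂N–C₆H₄–COO⁻

Lower conjugate-acid pKₐ ⇒ weaker base ⇒ better leaving group.
Sorting by the given values: OTf⁻ (-13.9), H₂PO₄⁻ (2.1), p-O₂N–C₆H₄–COO⁻ (3.3).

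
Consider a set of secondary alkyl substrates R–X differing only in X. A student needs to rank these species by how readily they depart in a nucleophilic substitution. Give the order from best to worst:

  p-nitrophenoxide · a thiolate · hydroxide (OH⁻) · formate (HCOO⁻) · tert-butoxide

formate (HCOO⁻) > p-nitrophenoxide > a thiolate > hydroxide (OH⁻) > tert-butoxide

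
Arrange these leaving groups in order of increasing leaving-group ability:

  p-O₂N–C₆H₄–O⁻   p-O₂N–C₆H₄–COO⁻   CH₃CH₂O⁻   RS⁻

CH₃CH₂O⁻ < RS⁻ < p-O₂N–C₆H₄–O⁻ < p-O₂N–C₆H₄–COO⁻

The more stable X⁻ (or X) is on its own — i.e. the weaker a base it is — the better a leaving group it makes.
p-O₂N–C₆H₄–COO⁻: pKₐ(p-nitrobenzoic acid) ≈ 3.4
p-O₂N–C₆H₄–O⁻: pKₐ(p-nitrophenol) ≈ 7.2
RS⁻: pKₐ(RSH (a thiol)) ≈ 10.5
CH₃CH₂O⁻: pKₐ(CH₃CH₂OH) ≈ 16
Reversing gives the worst-to-best order requested.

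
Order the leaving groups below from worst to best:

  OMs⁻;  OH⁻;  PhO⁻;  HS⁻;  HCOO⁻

OMs⁻: pKₐ(CH₃SO₃H (MsOH)) ≈ -1.9
HCOO⁻: pKₐ(HCOOH) ≈ 3.8
HS⁻: pKₐ(H₂S) ≈ 7
PhO⁻: pKₐ(C₆H₅OH (phenol)) ≈ 10
OH⁻: pKₐ(H₂O) ≈ 15.7
Reversing gives the worst-to-best order requested.

OH⁻ < PhO⁻ < HS⁻ < HCOO⁻ < OMs⁻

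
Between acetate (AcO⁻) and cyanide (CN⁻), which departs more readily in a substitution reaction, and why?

acetate (AcO⁻)

acetate (AcO⁻) is the better leaving group.
pKₐ(CH₃COOH) ≈ 4.8 versus pKₐ(HCN) ≈ 9.2: acetate (AcO⁻) is the much weaker base.
Resonance-stabilised but still a weak base.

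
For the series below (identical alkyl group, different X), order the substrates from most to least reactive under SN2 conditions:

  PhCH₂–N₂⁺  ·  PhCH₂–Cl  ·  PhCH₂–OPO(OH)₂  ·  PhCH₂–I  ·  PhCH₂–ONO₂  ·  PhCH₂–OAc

With the same alkyl group throughout, only the leaving group differentiates the rates.
Leaving-group ability tracks the stability of the departed species; conjugate-acid pKₐ is the usual yardstick (lower pKₐ → better LG).
PhCH₂–N₂⁺ loses N₂: no meaningful conjugate acid; N₂ departs as an exceptionally stable neutral molecule
PhCH₂–I loses I⁻: pKₐ(HI) ≈ -10
PhCH₂–Cl loses Cl⁻: pKₐ(HCl) ≈ -7
PhCH₂–ONO₂ loses NO₃⁻: pKₐ(HNO₃) ≈ -1.3
PhCH₂–OPO(OH)₂ loses H₂PO₄⁻: pKₐ(H₃PO₄) ≈ 2.1
PhCH₂–OAc loses AcO⁻: pKₐ(CH₃COOH) ≈ 4.8

PhCH₂–N₂⁺ > PhCH₂–I > PhCH₂–Cl > PhCH₂–ONO₂ > PhCH₂–OPO(OH)₂ > PhCH₂–OAc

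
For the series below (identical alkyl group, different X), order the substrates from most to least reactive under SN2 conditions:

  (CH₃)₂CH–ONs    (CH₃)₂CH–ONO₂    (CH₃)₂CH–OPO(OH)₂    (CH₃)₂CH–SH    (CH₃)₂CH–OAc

(CH₃)₂CH–ONs > (CH₃)₂CH–ONO₂ > (CH₃)₂CH–OPO(OH)₂ > (CH₃)₂CH–OAc > (CH₃)₂CH–SH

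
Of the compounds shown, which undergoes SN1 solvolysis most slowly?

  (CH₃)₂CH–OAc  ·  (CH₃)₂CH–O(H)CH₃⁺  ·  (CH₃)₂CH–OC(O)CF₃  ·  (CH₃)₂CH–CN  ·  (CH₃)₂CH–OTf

(CH₃)₂CH–CN

With the same alkyl group throughout, only the leaving group differentiates the rates.
Rank by basicity of the departing species: weakest base leaves most easily.
(CH₃)₂CH–OTf loses OTf⁻: pKₐ(CF₃SO₃H (triflic acid)) ≈ -14
(CH₃)₂CH–O(H)CH₃⁺ loses R'OH: pKₐ(R'OH₂⁺) ≈ -2.4
(CH₃)₂CH–OC(O)CF₃ loses CF₃COO⁻: pKₐ(CF₃COOH) ≈ 0.2
(CH₃)₂CH–OAc loses AcO⁻: pKₐ(CH₃COOH) ≈ 4.8
(CH₃)₂CH–CN loses CN⁻: pKₐ(HCN) ≈ 9.2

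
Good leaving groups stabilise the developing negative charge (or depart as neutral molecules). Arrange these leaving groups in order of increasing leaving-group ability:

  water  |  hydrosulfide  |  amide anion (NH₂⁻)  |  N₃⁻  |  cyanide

amide anion (NH₂⁻) < cyanide < hydrosulfide < N₃⁻ < water

Leaving-group ability tracks the stability of the departed species; conjugate-acid pKₐ is the usual yardstick (lower pKₐ → better LG).
water: pKₐ(H₃O⁺) ≈ -1.7 — neutral; leaves from a protonated alcohol (R–OH₂⁺)
N₃⁻: pKₐ(HN₃) ≈ 4.7
hydrosulfide: pKₐ(H₂S) ≈ 7
cyanide: pKₐ(HCN) ≈ 9.2
amide anion (NH₂⁻): pKₐ(NH₃) ≈ 38
The question asks for worst first, so the sequence is read in increasing leaving-group ability.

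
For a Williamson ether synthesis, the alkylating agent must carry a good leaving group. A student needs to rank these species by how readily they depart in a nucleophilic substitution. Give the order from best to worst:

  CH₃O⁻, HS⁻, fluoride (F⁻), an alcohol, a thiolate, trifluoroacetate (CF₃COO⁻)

an alcohol: pKₐ(R'OH₂⁺) ≈ -2.4 — neutral; leaves from a protonated ether (an oxonium ion, R–O(H)R'⁺)
trifluoroacetate (CF₃COO⁻): pKₐ(CF₃COOH) ≈ 0.2 — strongly electron-withdrawing CF₃ stabilises the carboxylate
fluoride (F⁻): pKₐ(HF) ≈ 3.2 — small and strongly basic; the poor halide leaving group
HS⁻: pKₐ(H₂S) ≈ 7 — larger and more polarisable than the oxygen analogue
a thiolate: pKₐ(RSH (a thiol)) ≈ 10.5 — moderately basic; rarely leaves without activation
CH₃O⁻: pKₐ(CH₃OH) ≈ 15.5

an alcohol > trifluoroacetate (CF₃COO⁻) > fluoride (F⁻) > HS⁻ > a thiolate > CH₃O⁻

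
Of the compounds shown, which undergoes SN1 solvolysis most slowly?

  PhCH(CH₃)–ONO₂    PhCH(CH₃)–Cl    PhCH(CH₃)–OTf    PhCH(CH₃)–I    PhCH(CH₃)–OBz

The skeletons are identical, so relative rate is governed entirely by leaving-group ability.
The more stable X⁻ (or X) is on its own — i.e. the weaker a base it is — the better a leaving group it makes.
PhCH(CH₃)–OTf loses OTf⁻: pKₐ(CF₃SO₃H (triflic acid)) ≈ -14
PhCH(CH₃)–I loses I⁻: pKₐ(HI) ≈ -10
PhCH(CH₃)–Cl loses Cl⁻: pKₐ(HCl) ≈ -7
PhCH(CH₃)–ONO₂ loses NO₃⁻: pKₐ(HNO₃) ≈ -1.3
PhCH(CH₃)–OBz loses PhCOO⁻: pKₐ(C₆H₅COOH) ≈ 4.2

PhCH(CH₃)–OBz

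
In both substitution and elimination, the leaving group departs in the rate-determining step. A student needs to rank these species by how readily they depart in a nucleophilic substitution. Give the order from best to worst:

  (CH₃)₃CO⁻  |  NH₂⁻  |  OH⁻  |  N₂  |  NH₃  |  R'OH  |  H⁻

The more stable X⁻ (or X) is on its own — i.e. the weaker a base it is — the better a leaving group it makes.
N₂: no meaningful conjugate acid; N₂ departs as an exceptionally stable neutral molecule
R'OH: pKₐ(R'OH₂⁺) ≈ -2.4
NH₃: pKₐ(NH₄⁺) ≈ 9.2
OH⁻: pKₐ(H₂O) ≈ 15.7 — strong base; essentially never leaves without prior activation
(CH₃)₃CO⁻: pKₐ(t-BuOH) ≈ 18
H⁻: pKₐ(H₂) ≈ 36
NH₂⁻: pKₐ(NH₃) ≈ 38 — extremely strong base; never a leaving group

N₂ > R'OH > NH₃ > OH⁻ > (CH₃)₃CO⁻ > H⁻ > NH₂⁻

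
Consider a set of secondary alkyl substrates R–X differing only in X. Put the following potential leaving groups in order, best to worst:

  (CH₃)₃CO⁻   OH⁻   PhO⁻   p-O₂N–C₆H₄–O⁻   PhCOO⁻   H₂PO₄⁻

Rank by basicity of the departing species: weakest base leaves most easily.
H₂PO₄⁻: pKₐ(H₃PO₄) ≈ 2.1 — moderate base; biological leaving group after further activation
PhCOO⁻: pKₐ(C₆H₅COOH) ≈ 4.2 — aryl carboxylate
p-O₂N–C₆H₄–O⁻: pKₐ(p-nitrophenol) ≈ 7.2
PhO⁻: pKₐ(C₆H₅OH (phenol)) ≈ 10 — resonance into the ring helps, but still a poor LG
OH⁻: pKₐ(H₂O) ≈ 15.7 — strong base; essentially never leaves without prior activation
(CH₃)₃CO⁻: pKₐ(t-BuOH) ≈ 18

H₂PO₄⁻ > PhCOO⁻ > p-O₂N–C₆H₄–O⁻ > PhO⁻ > OH⁻ > (CH₃)₃CO⁻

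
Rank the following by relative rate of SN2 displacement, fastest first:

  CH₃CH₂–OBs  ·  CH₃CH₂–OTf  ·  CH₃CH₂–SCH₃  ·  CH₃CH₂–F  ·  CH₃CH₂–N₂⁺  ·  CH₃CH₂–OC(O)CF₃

CH₃CH₂–N₂⁺ > CH₃CH₂–OTf > CH₃CH₂–OBs > CH₃CH₂–OC(O)CF₃ > CH₃CH₂–F > CH₃CH₂–SCH₃

The skeletons are identical, so relative rate is governed entirely by leaving-group ability.
The more stable X⁻ (or X) is on its own — i.e. the weaker a base it is — the better a leaving group it makes.
CH₃CH₂–N₂⁺ loses N₂: no meaningful conjugate acid; N₂ departs as an exceptionally stable neutral molecule
CH₃CH₂–OTf loses OTf⁻: pKₐ(CF₃SO₃H (triflic acid)) ≈ -14
CH₃CH₂–OBs loses OBs⁻: pKₐ(p-BrC₆H₄SO₃H) ≈ -2.8
CH₃CH₂–OC(O)CF₃ loses CF₃COO⁻: pKₐ(CF₃COOH) ≈ 0.2
CH₃CH₂–F loses F⁻: pKₐ(HF) ≈ 3.2
CH₃CH₂–SCH₃ loses RS⁻: pKₐ(RSH (a thiol)) ≈ 10.5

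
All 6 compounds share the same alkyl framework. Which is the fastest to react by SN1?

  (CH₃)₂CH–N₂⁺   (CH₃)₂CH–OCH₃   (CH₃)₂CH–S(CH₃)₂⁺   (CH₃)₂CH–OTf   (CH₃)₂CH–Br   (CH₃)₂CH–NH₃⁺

Identical carbon frameworks mean the comparison reduces to leaving-group quality.
Leaving-group ability tracks the stability of the departed species; conjugate-acid pKₐ is the usual yardstick (lower pKₐ → better LG).
(CH₃)₂CH–N₂⁺ loses N₂: no meaningful conjugate acid; N₂ departs as an exceptionally stable neutral molecule
(CH₃)₂CH–OTf loses OTf⁻: pKₐ(CF₃SO₃H (triflic acid)) ≈ -14
(CH₃)₂CH–Br loses Br⁻: pKₐ(HBr) ≈ -9
(CH₃)₂CH–S(CH₃)₂⁺ loses SR'₂: pKₐ(R'₂SH⁺) ≈ -7
(CH₃)₂CH–NH₃⁺ loses NH₃: pKₐ(NH₄⁺) ≈ 9.2
(CH₃)₂CH–OCH₃ loses CH₃O⁻: pKₐ(CH₃OH) ≈ 15.5

(CH₃)₂CH–N₂⁺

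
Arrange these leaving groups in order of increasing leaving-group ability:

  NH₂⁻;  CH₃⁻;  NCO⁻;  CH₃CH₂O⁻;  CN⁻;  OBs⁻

CH₃⁻ < NH₂⁻ < CH₃CH₂O⁻ < CN⁻ < NCO⁻ < OBs⁻

A good leaving group is a weak base: the lower the pKₐ of its conjugate acid, the more readily it departs.
OBs⁻: pKₐ(p-BrC₆H₄SO₃H) ≈ -2.8 — arenesulfonate with a p-bromo substituent
NCO⁻: pKₐ(HOCN) ≈ 3.5 — resonance between N and O
CN⁻: pKₐ(HCN) ≈ 9.2 — sp carbon stabilises the charge somewhat, but still a poor LG
CH₃CH₂O⁻: pKₐ(CH₃CH₂OH) ≈ 16
NH₂⁻: pKₐ(NH₃) ≈ 38 — extremely strong base; never a leaving group
CH₃⁻: pKₐ(CH₄) ≈ 48 — unstabilised carbanion; the worst conceivable leaving group
Reversing gives the worst-to-best order requested.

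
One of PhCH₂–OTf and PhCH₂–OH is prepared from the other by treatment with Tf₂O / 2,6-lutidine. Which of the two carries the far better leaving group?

PhCH₂–OTf

From PhCH₂–OH the departing group would be OH⁻ (pKₐ(H₂O) ≈ 15.7). Strong base; essentially never leaves without prior activation.
From PhCH₂–OTf the leaving group is OTf⁻ (pKₐ(CF₃SO₃H (triflic acid)) ≈ -14). Charge spread over three oxygens and a CF₃ group; the premier leaving group in synthesis.
Treatment with Tf₂O / 2,6-lutidine works by converting the hydroxyl into a triflate, making PhCH₂–OTf enormously more reactive.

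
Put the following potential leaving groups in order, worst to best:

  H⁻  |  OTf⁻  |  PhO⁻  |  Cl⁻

H⁻ < PhO⁻ < Cl⁻ < OTf⁻

OTf⁻: pKₐ(CF₃SO₃H (triflic acid)) ≈ -14
Cl⁻: pKₐ(HCl) ≈ -7
PhO⁻: pKₐ(C₆H₅OH (phenol)) ≈ 10
H⁻: pKₐ(H₂) ≈ 36
Reversing gives the worst-to-best order requested.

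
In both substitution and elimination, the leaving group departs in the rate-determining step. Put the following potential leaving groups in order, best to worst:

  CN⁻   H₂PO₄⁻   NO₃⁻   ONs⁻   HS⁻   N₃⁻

The more stable X⁻ (or X) is on its own — i.e. the weaker a base it is — the better a leaving group it makes.
ONs⁻: pKₐ(p-O₂NC₆H₄SO₃H) ≈ -3.5
NO₃⁻: pKₐ(HNO₃) ≈ -1.3
H₂PO₄⁻: pKₐ(H₃PO₄) ≈ 2.1 — moderate base; biological leaving group after further activation
N₃⁻: pKₐ(HN₃) ≈ 4.7
HS⁻: pKₐ(H₂S) ≈ 7 — larger and more polarisable than the oxygen analogue
CN⁻: pKₐ(HCN) ≈ 9.2 — sp carbon stabilises the charge somewhat, but still a poor LG

ONs⁻ > NO₃⁻ > H₂PO₄⁻ > N₃⁻ > HS⁻ > CN⁻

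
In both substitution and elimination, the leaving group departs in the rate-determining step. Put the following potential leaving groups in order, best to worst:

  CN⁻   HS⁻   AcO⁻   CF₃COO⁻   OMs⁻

OMs⁻: pKₐ(CH₃SO₃H (MsOH)) ≈ -1.9
CF₃COO⁻: pKₐ(CF₃COOH) ≈ 0.2
AcO⁻: pKₐ(CH₃COOH) ≈ 4.8
HS⁻: pKₐ(H₂S) ≈ 7
CN⁻: pKₐ(HCN) ≈ 9.2

OMs⁻ > CF₃COO⁻ > AcO⁻ > HS⁻ > CN⁻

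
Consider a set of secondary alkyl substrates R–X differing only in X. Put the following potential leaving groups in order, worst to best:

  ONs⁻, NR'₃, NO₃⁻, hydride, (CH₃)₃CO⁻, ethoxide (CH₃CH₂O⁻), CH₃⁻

CH₃⁻ < hydride < (CH₃)₃CO⁻ < ethoxide (CH₃CH₂O⁻) < NR'₃ < NO₃⁻ < ONs⁻

Rank by basicity of the departing species: weakest base leaves most easily.
ONs⁻: pKₐ(p-O₂NC₆H₄SO₃H) ≈ -3.5 — p-nitro group further stabilises the sulfonate
NO₃⁻: pKₐ(HNO₃) ≈ -1.3 — resonance-delocalised over three oxygens
NR'₃: pKₐ(R'₃NH⁺) ≈ 10.7
ethoxide (CH₃CH₂O⁻): pKₐ(CH₃CH₂OH) ≈ 16
(CH₃)₃CO⁻: pKₐ(t-BuOH) ≈ 18 — bulky, strongly basic alkoxide
hydride: pKₐ(H₂) ≈ 36 — extremely strong base; leaves only in special hydride-transfer contexts
CH₃⁻: pKₐ(CH₄) ≈ 48 — unstabilised carbanion; the worst conceivable leaving group
Listed from poorest to best leaving group as asked.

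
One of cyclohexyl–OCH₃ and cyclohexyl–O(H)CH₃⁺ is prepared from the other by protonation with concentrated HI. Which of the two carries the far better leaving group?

cyclohexyl–O(H)CH₃⁺

From cyclohexyl–OCH₃ the departing group would be CH₃O⁻ (pKₐ(CH₃OH) ≈ 15.5). Strong base; alkoxides do not leave unassisted.
From cyclohexyl–O(H)CH₃⁺ the leaving group is R'OH (pKₐ(R'OH₂⁺) ≈ -2.4). Neutral; leaves from a protonated ether (an oxonium ion, R–O(H)R'⁺).
Protonation with concentrated HI works by allowing neutral methanol, rather than methoxide, to depart, making cyclohexyl–O(H)CH₃⁺ enormously more reactive.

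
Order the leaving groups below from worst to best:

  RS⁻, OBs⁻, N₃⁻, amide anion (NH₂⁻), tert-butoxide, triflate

triflate: pKₐ(CF₃SO₃H (triflic acid)) ≈ -14 — charge spread over three oxygens and a CF₃ group; the premier leaving group in synthesis
OBs⁻: pKₐ(p-BrC₆H₄SO₃H) ≈ -2.8
N₃⁻: pKₐ(HN₃) ≈ 4.7 — linear, resonance-stabilised
RS⁻: pKₐ(RSH (a thiol)) ≈ 10.5
tert-butoxide: pKₐ(t-BuOH) ≈ 18
amide anion (NH₂⁻): pKₐ(NH₃) ≈ 38 — extremely strong base; never a leaving group
The question asks for worst first, so the sequence is read in increasing leaving-group ability.

amide anion (NH₂⁻) < tert-butoxide < RS⁻ < N₃⁻ < OBs⁻ < triflate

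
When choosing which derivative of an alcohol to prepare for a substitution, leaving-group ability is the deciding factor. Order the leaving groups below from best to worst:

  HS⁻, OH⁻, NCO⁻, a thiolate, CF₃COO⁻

CF₃COO⁻: pKₐ(CF₃COOH) ≈ 0.2 — strongly electron-withdrawing CF₃ stabilises the carboxylate
NCO⁻: pKₐ(HOCN) ≈ 3.5
HS⁻: pKₐ(H₂S) ≈ 7 — larger and more polarisable than the oxygen analogue
a thiolate: pKₐ(RSH (a thiol)) ≈ 10.5 — moderately basic; rarely leaves without activation
OH⁻: pKₐ(H₂O) ≈ 15.7

CF₃COO⁻ > NCO⁻ > HS⁻ > a thiolate > OH⁻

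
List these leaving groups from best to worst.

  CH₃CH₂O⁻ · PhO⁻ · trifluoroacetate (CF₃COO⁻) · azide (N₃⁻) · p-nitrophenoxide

A good leaving group is a weak base: the lower the pKₐ of its conjugate acid, the more readily it departs.
trifluoroacetate (CF₃COO⁻): pKₐ(CF₃COOH) ≈ 0.2 — strongly electron-withdrawing CF₃ stabilises the carboxylate
azide (N₃⁻): pKₐ(HN₃) ≈ 4.7
p-nitrophenoxide: pKₐ(p-nitrophenol) ≈ 7.2
PhO⁻: pKₐ(C₆H₅OH (phenol)) ≈ 10 — resonance into the ring helps, but still a poor LG
CH₃CH₂O⁻: pKₐ(CH₃CH₂OH) ≈ 16 — strong base; alkoxides do not leave unassisted

trifluoroacetate (CF₃COO⁻) > azide (N₃⁻) > p-nitrophenoxide > PhO⁻ > CH₃CH₂O⁻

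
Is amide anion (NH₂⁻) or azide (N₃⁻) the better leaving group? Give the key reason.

azide (N₃⁻)

azide (N₃⁻) is the better leaving group.
pKₐ(HN₃) ≈ 4.7 versus pKₐ(NH₃) ≈ 38: azide (N₃⁻) is the much weaker base.
Linear, resonance-stabilised.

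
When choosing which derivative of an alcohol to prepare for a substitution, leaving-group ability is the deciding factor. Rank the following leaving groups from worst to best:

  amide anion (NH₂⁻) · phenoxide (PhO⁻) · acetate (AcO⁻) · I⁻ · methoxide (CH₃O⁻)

amide anion (NH₂⁻) < methoxide (CH₃O⁻) < phenoxide (PhO⁻) < acetate (AcO⁻) < I⁻

Leaving-group ability tracks the stability of the departed species; conjugate-acid pKₐ is the usual yardstick (lower pKₐ → better LG).
I⁻: pKₐ(HI) ≈ -10 — large, highly polarisable; very weak base
acetate (AcO⁻): pKₐ(CH₃COOH) ≈ 4.8 — resonance-stabilised but still a weak base
phenoxide (PhO⁻): pKₐ(C₆H₅OH (phenol)) ≈ 10 — resonance into the ring helps, but still a poor LG
methoxide (CH₃O⁻): pKₐ(CH₃OH) ≈ 15.5 — strong base; alkoxides do not leave unassisted
amide anion (NH₂⁻): pKₐ(NH₃) ≈ 38 — extremely strong base; never a leaving group
Listed from poorest to best leaving group as asked.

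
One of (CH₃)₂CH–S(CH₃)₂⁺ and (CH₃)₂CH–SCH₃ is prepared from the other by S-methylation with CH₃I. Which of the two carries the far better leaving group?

From (CH₃)₂CH–SCH₃ the departing group would be RS⁻ (pKₐ(RSH (a thiol)) ≈ 10.5). Moderately basic; rarely leaves without activation.
From (CH₃)₂CH–S(CH₃)₂⁺ the leaving group is SR'₂ (pKₐ(R'₂SH⁺) ≈ -7). Neutral; leaves from a sulfonium salt (R–SR'₂⁺).
S-methylation with CH₃I works by allowing neutral dimethyl sulfide, rather than methanethiolate, to depart, making (CH₃)₂CH–S(CH₃)₂⁺ enormously more reactive.

(CH₃)₂CH–S(CH₃)₂⁺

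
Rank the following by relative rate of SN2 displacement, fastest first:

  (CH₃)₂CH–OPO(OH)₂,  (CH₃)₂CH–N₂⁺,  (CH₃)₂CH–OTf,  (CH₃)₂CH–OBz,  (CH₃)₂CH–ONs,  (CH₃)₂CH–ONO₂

Same R in every case — rank the leaving groups.
Rank by basicity of the departing species: weakest base leaves most easily.
(CH₃)₂CH–N₂⁺ loses N₂: no meaningful conjugate acid; N₂ departs as an exceptionally stable neutral molecule
(CH₃)₂CH–OTf loses OTf⁻: pKₐ(CF₃SO₃H (triflic acid)) ≈ -14
(CH₃)₂CH–ONs loses ONs⁻: pKₐ(p-O₂NC₆H₄SO₃H) ≈ -3.5
(CH₃)₂CH–ONO₂ loses NO₃⁻: pKₐ(HNO₃) ≈ -1.3
(CH₃)₂CH–OPO(OH)₂ loses H₂PO₄⁻: pKₐ(H₃PO₄) ≈ 2.1
(CH₃)₂CH–OBz loses PhCOO⁻: pKₐ(C₆H₅COOH) ≈ 4.2

(CH₃)₂CH–N₂⁺ > (CH₃)₂CH–OTf > (CH₃)₂CH–ONs > (CH₃)₂CH–ONO₂ > (CH₃)₂CH–OPO(OH)₂ > (CH₃)₂CH–OBz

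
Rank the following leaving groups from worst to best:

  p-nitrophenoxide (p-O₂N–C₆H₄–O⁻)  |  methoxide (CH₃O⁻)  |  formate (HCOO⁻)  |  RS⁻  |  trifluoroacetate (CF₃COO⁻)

A good leaving group is a weak base: the lower the pKₐ of its conjugate acid, the more readily it departs.
trifluoroacetate (CF₃COO⁻): pKₐ(CF₃COOH) ≈ 0.2
formate (HCOO⁻): pKₐ(HCOOH) ≈ 3.8
p-nitrophenoxide (p-O₂N–C₆H₄–O⁻): pKₐ(p-nitrophenol) ≈ 7.2
RS⁻: pKₐ(RSH (a thiol)) ≈ 10.5
methoxide (CH₃O⁻): pKₐ(CH₃OH) ≈ 15.5
Reversing gives the worst-to-best order requested.

methoxide (CH₃O⁻) < RS⁻ < p-nitrophenoxide (p-O₂N–C₆H₄–O⁻) < formate (HCOO⁻) < trifluoroacetate (CF₃COO⁻)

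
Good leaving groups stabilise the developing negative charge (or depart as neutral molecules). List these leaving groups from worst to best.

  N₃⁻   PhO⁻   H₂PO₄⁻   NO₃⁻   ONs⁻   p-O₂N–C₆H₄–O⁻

Leaving-group ability tracks the stability of the departed species; conjugate-acid pKₐ is the usual yardstick (lower pKₐ → better LG).
ONs⁻: pKₐ(p-O₂NC₆H₄SO₃H) ≈ -3.5 — p-nitro group further stabilises the sulfonate
NO₃⁻: pKₐ(HNO₃) ≈ -1.3
H₂PO₄⁻: pKₐ(H₃PO₄) ≈ 2.1
N₃⁻: pKₐ(HN₃) ≈ 4.7
p-O₂N–C₆H₄–O⁻: pKₐ(p-nitrophenol) ≈ 7.2 — nitro group delocalises the charge; the classic chromogenic LG
PhO⁻: pKₐ(C₆H₅OH (phenol)) ≈ 10
The question asks for worst first, so the sequence is read in increasing leaving-group ability.

PhO⁻ < p-O₂N–C₆H₄–O⁻ < N₃⁻ < H₂PO₄⁻ < NO₃⁻ < ONs⁻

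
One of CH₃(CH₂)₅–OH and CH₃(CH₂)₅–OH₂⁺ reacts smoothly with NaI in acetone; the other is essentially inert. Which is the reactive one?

CH₃(CH₂)₅–OH₂⁺

From CH₃(CH₂)₅–OH the departing group would be OH⁻ (pKₐ(H₂O) ≈ 15.7). Strong base; essentially never leaves without prior activation.
From CH₃(CH₂)₅–OH₂⁺ the leaving group is H₂O (pKₐ(H₃O⁺) ≈ -1.7). Neutral; leaves from a protonated alcohol (R–OH₂⁺).
(In practice CH₃(CH₂)₅–OH₂⁺ is made from CH₃(CH₂)₅–OH by protonation with strong acid, converting the leaving group from hydroxide to neutral water.)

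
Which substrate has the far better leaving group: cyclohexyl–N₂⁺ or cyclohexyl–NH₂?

From cyclohexyl–NH₂ the departing group would be NH₂⁻ (pKₐ(NH₃) ≈ 38). Extremely strong base; never a leaving group.
From cyclohexyl–N₂⁺ the leaving group is N₂ (no meaningful conjugate acid; N₂ departs as an exceptionally stable neutral molecule).
(In practice cyclohexyl–N₂⁺ is made from cyclohexyl–NH₂ by diazotisation (NaNO₂ / HCl, 0 °C), generating a diazonium salt that expels N₂.)

cyclohexyl–N₂⁺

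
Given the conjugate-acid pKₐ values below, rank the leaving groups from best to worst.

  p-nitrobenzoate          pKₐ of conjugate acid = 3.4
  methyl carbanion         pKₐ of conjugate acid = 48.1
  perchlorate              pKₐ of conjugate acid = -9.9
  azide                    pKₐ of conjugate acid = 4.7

Lower conjugate-acid pKₐ ⇒ weaker base ⇒ better leaving group.
Sorting by the given values: perchlorate (-9.9), p-nitrobenzoate (3.4), azide (4.7), methyl carbanion (48.1).

perchlorate > p-nitrobenzoate > azide > methyl carbanion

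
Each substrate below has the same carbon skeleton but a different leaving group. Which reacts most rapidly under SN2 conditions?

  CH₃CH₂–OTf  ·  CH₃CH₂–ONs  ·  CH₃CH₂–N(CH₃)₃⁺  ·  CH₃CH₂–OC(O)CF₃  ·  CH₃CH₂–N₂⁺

CH₃CH₂–N₂⁺

The skeletons are identical, so relative rate is governed entirely by leaving-group ability.
Leaving-group ability tracks the stability of the departed species; conjugate-acid pKₐ is the usual yardstick (lower pKₐ → better LG).
CH₃CH₂–N₂⁺ loses N₂: no meaningful conjugate acid; N₂ departs as an exceptionally stable neutral molecule
CH₃CH₂–OTf loses OTf⁻: pKₐ(CF₃SO₃H (triflic acid)) ≈ -14
CH₃CH₂–ONs loses ONs⁻: pKₐ(p-O₂NC₆H₄SO₃H) ≈ -3.5
CH₃CH₂–OC(O)CF₃ loses CF₃COO⁻: pKₐ(CF₃COOH) ≈ 0.2
CH₃CH₂–N(CH₃)₃⁺ loses NR'₃: pKₐ(R'₃NH⁺) ≈ 10.7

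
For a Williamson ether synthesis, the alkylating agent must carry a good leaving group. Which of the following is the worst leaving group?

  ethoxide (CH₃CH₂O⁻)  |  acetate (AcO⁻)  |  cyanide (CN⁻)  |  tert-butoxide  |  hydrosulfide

Leaving-group ability tracks the stability of the departed species; conjugate-acid pKₐ is the usual yardstick (lower pKₐ → better LG).
acetate (AcO⁻): pKₐ(CH₃COOH) ≈ 4.8
hydrosulfide: pKₐ(H₂S) ≈ 7
cyanide (CN⁻): pKₐ(HCN) ≈ 9.2
ethoxide (CH₃CH₂O⁻): pKₐ(CH₃CH₂OH) ≈ 16
tert-butoxide: pKₐ(t-BuOH) ≈ 18

tert-butoxide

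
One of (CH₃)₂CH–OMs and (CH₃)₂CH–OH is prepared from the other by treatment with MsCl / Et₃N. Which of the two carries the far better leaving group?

(CH₃)₂CH–OMs

From (CH₃)₂CH–OH the departing group would be OH⁻ (pKₐ(H₂O) ≈ 15.7). Strong base; essentially never leaves without prior activation.
From (CH₃)₂CH–OMs the leaving group is OMs⁻ (pKₐ(CH₃SO₃H (MsOH)) ≈ -1.9). Resonance-delocalised alkanesulfonate.
Treatment with MsCl / Et₃N works by converting the hydroxyl into a mesylate, making (CH₃)₂CH–OMs enormously more reactive.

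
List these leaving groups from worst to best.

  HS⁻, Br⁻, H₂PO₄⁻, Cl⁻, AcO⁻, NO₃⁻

HS⁻ < AcO⁻ < H₂PO₄⁻ < NO₃⁻ < Cl⁻ < Br⁻

A good leaving group is a weak base: the lower the pKₐ of its conjugate acid, the more readily it departs.
Br⁻: pKₐ(HBr) ≈ -9 — weak base; good leaving group
Cl⁻: pKₐ(HCl) ≈ -7
NO₃⁻: pKₐ(HNO₃) ≈ -1.3
H₂PO₄⁻: pKₐ(H₃PO₄) ≈ 2.1
AcO⁻: pKₐ(CH₃COOH) ≈ 4.8
HS⁻: pKₐ(H₂S) ≈ 7 — larger and more polarisable than the oxygen analogue
Reversing gives the worst-to-best order requested.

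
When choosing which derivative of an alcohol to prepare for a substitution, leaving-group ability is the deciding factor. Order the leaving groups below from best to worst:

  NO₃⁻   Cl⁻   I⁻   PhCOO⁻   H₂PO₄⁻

The more stable X⁻ (or X) is on its own — i.e. the weaker a base it is — the better a leaving group it makes.
I⁻: pKₐ(HI) ≈ -10
Cl⁻: pKₐ(HCl) ≈ -7
NO₃⁻: pKₐ(HNO₃) ≈ -1.3
H₂PO₄⁻: pKₐ(H₃PO₄) ≈ 2.1
PhCOO⁻: pKₐ(C₆H₅COOH) ≈ 4.2

I⁻ > Cl⁻ > NO₃⁻ > H₂PO₄⁻ > PhCOO⁻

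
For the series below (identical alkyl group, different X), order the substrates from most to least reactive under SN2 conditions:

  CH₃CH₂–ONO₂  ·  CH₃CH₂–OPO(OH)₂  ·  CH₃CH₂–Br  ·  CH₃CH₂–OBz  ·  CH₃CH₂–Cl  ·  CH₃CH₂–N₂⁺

CH₃CH₂–N₂⁺ > CH₃CH₂–Br > CH₃CH₂–Cl > CH₃CH₂–ONO₂ > CH₃CH₂–OPO(OH)₂ > CH₃CH₂–OBz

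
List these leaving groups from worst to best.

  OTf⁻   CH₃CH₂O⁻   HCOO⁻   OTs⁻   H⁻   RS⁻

The more stable X⁻ (or X) is on its own — i.e. the weaker a base it is — the better a leaving group it makes.
OTf⁻: pKₐ(CF₃SO₃H (triflic acid)) ≈ -14
OTs⁻: pKₐ(p-CH₃C₆H₄SO₃H (TsOH)) ≈ -2.8 — resonance-delocalised arenesulfonate
HCOO⁻: pKₐ(HCOOH) ≈ 3.8
RS⁻: pKₐ(RSH (a thiol)) ≈ 10.5 — moderately basic; rarely leaves without activation
CH₃CH₂O⁻: pKₐ(CH₃CH₂OH) ≈ 16 — strong base; alkoxides do not leave unassisted
H⁻: pKₐ(H₂) ≈ 36 — extremely strong base; leaves only in special hydride-transfer contexts
The question asks for worst first, so the sequence is read in increasing leaving-group ability.

H⁻ < CH₃CH₂O⁻ < RS⁻ < HCOO⁻ < OTs⁻ < OTf⁻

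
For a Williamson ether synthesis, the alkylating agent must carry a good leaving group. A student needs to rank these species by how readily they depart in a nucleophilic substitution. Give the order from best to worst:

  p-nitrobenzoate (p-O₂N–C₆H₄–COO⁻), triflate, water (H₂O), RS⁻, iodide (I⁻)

triflate > iodide (I⁻) > water (H₂O) > p-nitrobenzoate (p-O₂N–C₆H₄–COO⁻) > RS⁻

triflate: pKₐ(CF₃SO₃H (triflic acid)) ≈ -14 — charge spread over three oxygens and a CF₃ group; the premier leaving group in synthesis
iodide (I⁻): pKₐ(HI) ≈ -10 — large, highly polarisable; very weak base
water (H₂O): pKₐ(H₃O⁺) ≈ -1.7 — neutral; leaves from a protonated alcohol (R–OH₂⁺)
p-nitrobenzoate (p-O₂N–C₆H₄–COO⁻): pKₐ(p-nitrobenzoic acid) ≈ 3.4
RS⁻: pKₐ(RSH (a thiol)) ≈ 10.5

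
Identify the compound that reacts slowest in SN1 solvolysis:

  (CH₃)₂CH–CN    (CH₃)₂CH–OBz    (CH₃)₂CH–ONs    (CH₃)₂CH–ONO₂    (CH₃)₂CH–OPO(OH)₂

Same R in every case — rank the leaving groups.
A good leaving group is a weak base: the lower the pKₐ of its conjugate acid, the more readily it departs.
(CH₃)₂CH–ONs loses ONs⁻: pKₐ(p-O₂NC₆H₄SO₃H) ≈ -3.5
(CH₃)₂CH–ONO₂ loses NO₃⁻: pKₐ(HNO₃) ≈ -1.3
(CH₃)₂CH–OPO(OH)₂ loses H₂PO₄⁻: pKₐ(H₃PO₄) ≈ 2.1
(CH₃)₂CH–OBz loses PhCOO⁻: pKₐ(C₆H₅COOH) ≈ 4.2
(CH₃)₂CH–CN loses CN⁻: pKₐ(HCN) ≈ 9.2

(CH₃)₂CH–CN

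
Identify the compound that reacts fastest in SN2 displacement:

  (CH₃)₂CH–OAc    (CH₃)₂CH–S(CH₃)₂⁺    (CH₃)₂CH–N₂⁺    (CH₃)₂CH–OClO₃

Same R in every case — rank the leaving groups.
The more stable X⁻ (or X) is on its own — i.e. the weaker a base it is — the better a leaving group it makes.
(CH₃)₂CH–N₂⁺ loses N₂: no meaningful conjugate acid; N₂ departs as an exceptionally stable neutral molecule
(CH₃)₂CH–OClO₃ loses ClO₄⁻: pKₐ(HClO₄) ≈ -10
(CH₃)₂CH–S(CH₃)₂⁺ loses SR'₂: pKₐ(R'₂SH⁺) ≈ -7
(CH₃)₂CH–OAc loses AcO⁻: pKₐ(CH₃COOH) ≈ 4.8

(CH₃)₂CH–N₂⁺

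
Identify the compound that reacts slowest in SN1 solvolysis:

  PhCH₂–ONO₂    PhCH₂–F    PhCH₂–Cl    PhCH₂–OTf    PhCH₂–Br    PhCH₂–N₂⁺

PhCH₂–F

Identical carbon frameworks mean the comparison reduces to leaving-group quality.
Leaving-group ability tracks the stability of the departed species; conjugate-acid pKₐ is the usual yardstick (lower pKₐ → better LG).
PhCH₂–N₂⁺ loses N₂: no meaningful conjugate acid; N₂ departs as an exceptionally stable neutral molecule
PhCH₂–OTf loses OTf⁻: pKₐ(CF₃SO₃H (triflic acid)) ≈ -14
PhCH₂–Br loses Br⁻: pKₐ(HBr) ≈ -9
PhCH₂–Cl loses Cl⁻: pKₐ(HCl) ≈ -7
PhCH₂–ONO₂ loses NO₃⁻: pKₐ(HNO₃) ≈ -1.3
PhCH₂–F loses F⁻: pKₐ(HF) ≈ 3.2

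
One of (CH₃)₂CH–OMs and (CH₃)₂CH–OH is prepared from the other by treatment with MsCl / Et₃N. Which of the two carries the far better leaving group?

From (CH₃)₂CH–OH the departing group would be OH⁻ (pKₐ(H₂O) ≈ 15.7). Strong base; essentially never leaves without prior activation.
From (CH₃)₂CH–OMs the leaving group is OMs⁻ (pKₐ(CH₃SO₃H (MsOH)) ≈ -1.9). Resonance-delocalised alkanesulfonate.
Treatment with MsCl / Et₃N works by converting the hydroxyl into a mesylate, making (CH₃)₂CH–OMs enormously more reactive.

(CH₃)₂CH–OMs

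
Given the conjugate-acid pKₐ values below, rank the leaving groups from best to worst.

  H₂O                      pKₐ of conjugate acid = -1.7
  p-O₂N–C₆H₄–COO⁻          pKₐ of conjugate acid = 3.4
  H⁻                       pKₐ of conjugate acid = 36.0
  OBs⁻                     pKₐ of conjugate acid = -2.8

Lower conjugate-acid pKₐ ⇒ weaker base ⇒ better leaving group.
Sorting by the given values: OBs⁻ (-2.8), H₂O (-1.7), p-O₂N–C₆H₄–COO⁻ (3.4), H⁻ (36.0).

OBs⁻ > H₂O > p-O₂N–C₆H₄–COO⁻ > H⁻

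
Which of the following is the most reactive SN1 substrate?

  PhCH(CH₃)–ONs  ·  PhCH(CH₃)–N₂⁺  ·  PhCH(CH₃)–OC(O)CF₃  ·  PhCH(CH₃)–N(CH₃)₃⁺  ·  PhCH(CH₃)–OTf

PhCH(CH₃)–N₂⁺

Identical carbon frameworks mean the comparison reduces to leaving-group quality.
Rank by basicity of the departing species: weakest base leaves most easily.
PhCH(CH₃)–N₂⁺ loses N₂: no meaningful conjugate acid; N₂ departs as an exceptionally stable neutral molecule
PhCH(CH₃)–OTf loses OTf⁻: pKₐ(CF₃SO₃H (triflic acid)) ≈ -14
PhCH(CH₃)–ONs loses ONs⁻: pKₐ(p-O₂NC₆H₄SO₃H) ≈ -3.5
PhCH(CH₃)–OC(O)CF₃ loses CF₃COO⁻: pKₐ(CF₃COOH) ≈ 0.2
PhCH(CH₃)–N(CH₃)₃⁺ loses NR'₃: pKₐ(R'₃NH⁺) ≈ 10.7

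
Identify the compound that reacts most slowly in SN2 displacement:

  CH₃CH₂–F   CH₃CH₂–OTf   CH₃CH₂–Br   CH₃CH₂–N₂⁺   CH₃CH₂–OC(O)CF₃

Identical carbon frameworks mean the comparison reduces to leaving-group quality.
Leaving-group ability tracks the stability of the departed species; conjugate-acid pKₐ is the usual yardstick (lower pKₐ → better LG).
CH₃CH₂–N₂⁺ loses N₂: no meaningful conjugate acid; N₂ departs as an exceptionally stable neutral molecule
CH₃CH₂–OTf loses OTf⁻: pKₐ(CF₃SO₃H (triflic acid)) ≈ -14
CH₃CH₂–Br loses Br⁻: pKₐ(HBr) ≈ -9
CH₃CH₂–OC(O)CF₃ loses CF₃COO⁻: pKₐ(CF₃COOH) ≈ 0.2
CH₃CH₂–F loses F⁻: pKₐ(HF) ≈ 3.2

CH₃CH₂–F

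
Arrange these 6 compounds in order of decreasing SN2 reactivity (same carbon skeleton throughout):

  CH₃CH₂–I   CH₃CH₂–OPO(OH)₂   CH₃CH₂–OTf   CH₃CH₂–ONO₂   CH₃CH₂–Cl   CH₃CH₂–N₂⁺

Identical carbon frameworks mean the comparison reduces to leaving-group quality.
Leaving-group ability tracks the stability of the departed species; conjugate-acid pKₐ is the usual yardstick (lower pKₐ → better LG).
CH₃CH₂–N₂⁺ loses N₂: no meaningful conjugate acid; N₂ departs as an exceptionally stable neutral molecule
CH₃CH₂–OTf loses OTf⁻: pKₐ(CF₃SO₃H (triflic acid)) ≈ -14
CH₃CH₂–I loses I⁻: pKₐ(HI) ≈ -10
CH₃CH₂–Cl loses Cl⁻: pKₐ(HCl) ≈ -7
CH₃CH₂–ONO₂ loses NO₃⁻: pKₐ(HNO₃) ≈ -1.3
CH₃CH₂–OPO(OH)₂ loses H₂PO₄⁻: pKₐ(H₃PO₄) ≈ 2.1

CH₃CH₂–N₂⁺ > CH₃CH₂–OTf > CH₃CH₂–I > CH₃CH₂–Cl > CH₃CH₂–ONO₂ > CH₃CH₂–OPO(OH)₂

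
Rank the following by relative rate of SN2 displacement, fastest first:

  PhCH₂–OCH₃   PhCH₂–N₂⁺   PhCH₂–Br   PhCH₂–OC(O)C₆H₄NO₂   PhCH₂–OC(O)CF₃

PhCH₂–N₂⁺ > PhCH₂–Br > PhCH₂–OC(O)CF₃ > PhCH₂–OC(O)C₆H₄NO₂ > PhCH₂–OCH₃

Identical carbon frameworks mean the comparison reduces to leaving-group quality.
Leaving-group ability tracks the stability of the departed species; conjugate-acid pKₐ is the usual yardstick (lower pKₐ → better LG).
PhCH₂–N₂⁺ loses N₂: no meaningful conjugate acid; N₂ departs as an exceptionally stable neutral molecule
PhCH₂–Br loses Br⁻: pKₐ(HBr) ≈ -9
PhCH₂–OC(O)CF₃ loses CF₃COO⁻: pKₐ(CF₃COOH) ≈ 0.2
PhCH₂–OC(O)C₆H₄NO₂ loses p-O₂N–C₆H₄–COO⁻: pKₐ(p-nitrobenzoic acid) ≈ 3.4
PhCH₂–OCH₃ loses CH₃O⁻: pKₐ(CH₃OH) ≈ 15.5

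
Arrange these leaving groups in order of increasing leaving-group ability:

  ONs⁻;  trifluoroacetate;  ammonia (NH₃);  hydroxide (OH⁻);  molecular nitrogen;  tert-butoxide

tert-butoxide < hydroxide (OH⁻) < ammonia (NH₃) < trifluoroacetate < ONs⁻ < molecular nitrogen

molecular nitrogen: no meaningful conjugate acid; N₂ departs as an exceptionally stable neutral molecule
ONs⁻: pKₐ(p-O₂NC₆H₄SO₃H) ≈ -3.5 — p-nitro group further stabilises the sulfonate
trifluoroacetate: pKₐ(CF₃COOH) ≈ 0.2
ammonia (NH₃): pKₐ(NH₄⁺) ≈ 9.2 — neutral but moderately basic; leaves from R–NH₃⁺
hydroxide (OH⁻): pKₐ(H₂O) ≈ 15.7
tert-butoxide: pKₐ(t-BuOH) ≈ 18
Reversing gives the worst-to-best order requested.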